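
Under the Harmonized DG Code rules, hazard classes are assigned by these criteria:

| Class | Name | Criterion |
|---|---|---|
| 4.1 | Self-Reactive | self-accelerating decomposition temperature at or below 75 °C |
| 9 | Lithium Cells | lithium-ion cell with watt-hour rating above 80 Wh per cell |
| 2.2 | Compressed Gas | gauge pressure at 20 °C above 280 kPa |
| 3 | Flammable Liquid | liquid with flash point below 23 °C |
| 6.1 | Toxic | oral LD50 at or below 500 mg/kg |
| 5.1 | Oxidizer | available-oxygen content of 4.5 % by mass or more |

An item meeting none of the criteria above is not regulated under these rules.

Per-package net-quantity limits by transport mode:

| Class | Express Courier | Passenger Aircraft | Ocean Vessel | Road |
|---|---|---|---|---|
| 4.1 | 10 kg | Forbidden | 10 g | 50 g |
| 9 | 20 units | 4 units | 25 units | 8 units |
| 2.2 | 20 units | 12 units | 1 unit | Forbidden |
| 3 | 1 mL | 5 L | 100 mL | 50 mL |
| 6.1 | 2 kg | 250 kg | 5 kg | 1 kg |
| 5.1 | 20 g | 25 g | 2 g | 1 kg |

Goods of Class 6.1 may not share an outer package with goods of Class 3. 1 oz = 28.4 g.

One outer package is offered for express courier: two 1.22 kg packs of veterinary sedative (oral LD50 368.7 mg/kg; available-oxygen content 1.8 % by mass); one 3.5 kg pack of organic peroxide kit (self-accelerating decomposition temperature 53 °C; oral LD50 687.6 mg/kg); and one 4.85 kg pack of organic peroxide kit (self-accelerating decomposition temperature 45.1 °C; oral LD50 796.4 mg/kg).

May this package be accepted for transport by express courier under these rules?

No

The veterinary sedative has oral LD50 368.7 mg/kg, which is ≤ 500 mg/kg, so it is Class 6.1 (Toxic).
The organic peroxide kit has self-accelerating decomposition temperature 53 °C, which is ≤ 75 °C, so it is Class 4.1 (Self-Reactive).
With self-accelerating decomposition temperature 45.1 °C (≤ 75 °C), the organic peroxide kit falls in Class 4.1.
Total Class 4.1: 3.5 kg + 4.85 kg = 8.35 kg.
8.35 kg ≤ 10 kg (express courier limit, Class 4.1) — within limit.
Class 6.1 quantity: two 1.22 kg packs = 2.44 kg.
2.44 kg > 2 kg (express courier limit, Class 6.1) — over the limit.
The segregation rule (Class 6.1 with Class 3) does not apply to Class 4.1 with Class 6.1.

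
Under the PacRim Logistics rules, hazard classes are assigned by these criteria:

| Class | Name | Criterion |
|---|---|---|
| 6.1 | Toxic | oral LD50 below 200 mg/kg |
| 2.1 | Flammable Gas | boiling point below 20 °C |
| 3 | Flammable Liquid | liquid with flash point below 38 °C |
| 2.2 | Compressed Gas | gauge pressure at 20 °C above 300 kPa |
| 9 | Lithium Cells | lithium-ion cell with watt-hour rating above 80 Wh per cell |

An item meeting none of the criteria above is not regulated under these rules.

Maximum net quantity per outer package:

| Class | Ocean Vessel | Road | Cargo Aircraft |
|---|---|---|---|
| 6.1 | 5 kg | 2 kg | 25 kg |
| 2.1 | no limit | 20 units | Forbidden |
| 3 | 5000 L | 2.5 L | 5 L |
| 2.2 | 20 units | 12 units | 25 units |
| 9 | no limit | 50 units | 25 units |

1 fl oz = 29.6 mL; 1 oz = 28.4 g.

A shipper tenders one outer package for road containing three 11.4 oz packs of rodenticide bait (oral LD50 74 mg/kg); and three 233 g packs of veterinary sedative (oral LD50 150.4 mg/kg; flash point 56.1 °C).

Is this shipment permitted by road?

Rodenticide bait: oral LD50 74 mg/kg < 200 mg/kg → Class 6.1 (Toxic).
Veterinary sedative: oral LD50 150.4 mg/kg < 200 mg/kg → Class 6.1 (Toxic).
Total Class 6.1: (three 11.4 oz packs = 971.28 g) + (three 233 g packs = 699 g) = 1670.28 g.
1670.28 g ≤ 2 kg (road limit, Class 6.1) — within limit.

Yes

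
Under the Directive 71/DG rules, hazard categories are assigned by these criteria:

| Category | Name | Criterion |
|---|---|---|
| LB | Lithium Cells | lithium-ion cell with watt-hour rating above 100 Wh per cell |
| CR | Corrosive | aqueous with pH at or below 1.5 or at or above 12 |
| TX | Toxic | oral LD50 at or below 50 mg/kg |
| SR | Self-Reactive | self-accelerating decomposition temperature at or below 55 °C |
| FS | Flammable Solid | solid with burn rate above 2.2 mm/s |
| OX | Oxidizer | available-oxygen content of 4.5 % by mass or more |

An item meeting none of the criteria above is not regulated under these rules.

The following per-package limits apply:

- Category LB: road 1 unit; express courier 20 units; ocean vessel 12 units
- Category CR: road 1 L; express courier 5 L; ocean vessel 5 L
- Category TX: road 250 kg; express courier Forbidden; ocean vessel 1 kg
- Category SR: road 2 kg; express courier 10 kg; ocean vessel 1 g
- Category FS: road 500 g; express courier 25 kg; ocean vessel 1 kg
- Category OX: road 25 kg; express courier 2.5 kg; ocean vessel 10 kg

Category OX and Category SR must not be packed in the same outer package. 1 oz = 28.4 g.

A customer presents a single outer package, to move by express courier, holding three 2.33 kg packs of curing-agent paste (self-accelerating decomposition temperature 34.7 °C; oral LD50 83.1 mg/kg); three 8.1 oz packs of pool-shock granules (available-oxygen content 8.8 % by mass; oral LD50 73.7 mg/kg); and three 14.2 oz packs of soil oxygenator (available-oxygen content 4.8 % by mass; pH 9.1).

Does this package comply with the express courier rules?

Curing-agent paste: self-accelerating decomposition temperature 34.7 °C ≤ 55 °C → Category SR (Self-Reactive).
Pool-shock granules: available-oxygen content 8.8 % by mass ≥ 4.5 % by mass → Category OX (Oxidizer).
The soil oxygenator has available-oxygen content 4.8 % by mass, which is ≥ 4.5 % by mass, so it is Category OX (Oxidizer).
Total Category OX: (three 8.1 oz packs = 690.12 g) + (three 14.2 oz packs = 1209.84 g) = 1899.96 g.
1899.96 g ≤ 2.5 kg (express courier limit, Category OX) — within limit.
Category SR quantity: three 2.33 kg packs = 6.99 kg.
That is within the Category SR express courier limit of 10 kg.
Category OX and Category SR may not share an outer package.

No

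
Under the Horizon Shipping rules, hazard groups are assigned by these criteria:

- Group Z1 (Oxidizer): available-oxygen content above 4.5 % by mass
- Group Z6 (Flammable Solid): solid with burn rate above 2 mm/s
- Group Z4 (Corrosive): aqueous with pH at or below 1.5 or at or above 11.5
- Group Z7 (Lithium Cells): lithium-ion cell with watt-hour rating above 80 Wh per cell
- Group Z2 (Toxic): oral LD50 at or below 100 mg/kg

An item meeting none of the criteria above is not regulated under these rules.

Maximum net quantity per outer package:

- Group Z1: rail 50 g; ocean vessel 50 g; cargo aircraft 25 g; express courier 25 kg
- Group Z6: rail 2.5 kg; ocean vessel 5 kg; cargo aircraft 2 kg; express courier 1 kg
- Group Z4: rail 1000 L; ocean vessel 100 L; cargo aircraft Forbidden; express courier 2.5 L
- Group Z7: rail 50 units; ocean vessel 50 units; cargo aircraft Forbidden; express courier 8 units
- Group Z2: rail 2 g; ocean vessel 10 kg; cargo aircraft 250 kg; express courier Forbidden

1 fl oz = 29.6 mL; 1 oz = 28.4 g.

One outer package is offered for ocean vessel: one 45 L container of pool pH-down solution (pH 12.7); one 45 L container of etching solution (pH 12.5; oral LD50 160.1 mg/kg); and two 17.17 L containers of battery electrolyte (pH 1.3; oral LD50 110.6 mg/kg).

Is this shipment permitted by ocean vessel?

The pool pH-down solution has pH 12.7, which is ≥ 11.5, so it is Group Z4 (Corrosive).
With pH 12.5 (≥ 11.5), the etching solution falls in Group Z4.
The battery electrolyte has pH 1.3, which is ≤ 1.5, so it is Group Z4 (Corrosive).
Total Group Z4: 45 L + 45 L + (two 17.17 L containers = 34.34 L) = 124.34 L.
That exceeds the Group Z4 ocean vessel limit of 100 L.

No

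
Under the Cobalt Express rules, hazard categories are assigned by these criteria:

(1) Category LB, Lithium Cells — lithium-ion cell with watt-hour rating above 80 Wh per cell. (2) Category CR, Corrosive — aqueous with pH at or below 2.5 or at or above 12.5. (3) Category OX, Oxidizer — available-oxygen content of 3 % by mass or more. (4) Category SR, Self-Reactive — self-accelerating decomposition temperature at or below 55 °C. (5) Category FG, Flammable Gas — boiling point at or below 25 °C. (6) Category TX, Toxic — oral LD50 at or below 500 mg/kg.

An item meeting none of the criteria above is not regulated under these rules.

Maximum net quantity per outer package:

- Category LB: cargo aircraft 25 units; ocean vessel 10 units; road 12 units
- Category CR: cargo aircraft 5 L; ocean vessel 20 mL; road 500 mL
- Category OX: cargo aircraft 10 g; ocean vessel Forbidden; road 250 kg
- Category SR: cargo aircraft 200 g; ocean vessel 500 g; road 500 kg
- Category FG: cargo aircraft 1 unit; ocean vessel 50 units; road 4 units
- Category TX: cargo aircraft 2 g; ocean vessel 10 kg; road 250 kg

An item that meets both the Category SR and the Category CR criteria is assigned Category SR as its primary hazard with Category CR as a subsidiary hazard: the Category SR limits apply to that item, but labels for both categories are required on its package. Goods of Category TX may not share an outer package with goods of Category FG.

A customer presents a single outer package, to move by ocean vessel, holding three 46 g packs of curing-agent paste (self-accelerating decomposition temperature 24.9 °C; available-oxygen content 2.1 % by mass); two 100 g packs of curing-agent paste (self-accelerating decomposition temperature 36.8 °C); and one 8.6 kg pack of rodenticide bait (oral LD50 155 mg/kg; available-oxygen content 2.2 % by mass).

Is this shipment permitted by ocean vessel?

Self-accelerating decomposition temperature 24.9 °C meets the Category SR criterion (Self-Reactive), so the curing-agent paste is Category SR.
Self-accelerating decomposition temperature 36.8 °C meets the Category SR criterion (Self-Reactive), so the curing-agent paste is Category SR.
Rodenticide bait: oral LD50 155 mg/kg ≤ 500 mg/kg → Category TX (Toxic).
Category SR net quantity: (three 46 g packs = 138 g) + (two 100 g packs = 200 g) = 338 g.
338 g is within the ocean vessel limit of 500 g for Category SR.
Category TX quantity: 8.6 kg.
8.6 kg is within the ocean vessel limit of 10 kg for Category TX.
The segregation rule (Category TX with Category FG) does not apply to Category SR with Category TX.
Every hazard category is within its ocean vessel limit and no segregation rule is violated.

Yes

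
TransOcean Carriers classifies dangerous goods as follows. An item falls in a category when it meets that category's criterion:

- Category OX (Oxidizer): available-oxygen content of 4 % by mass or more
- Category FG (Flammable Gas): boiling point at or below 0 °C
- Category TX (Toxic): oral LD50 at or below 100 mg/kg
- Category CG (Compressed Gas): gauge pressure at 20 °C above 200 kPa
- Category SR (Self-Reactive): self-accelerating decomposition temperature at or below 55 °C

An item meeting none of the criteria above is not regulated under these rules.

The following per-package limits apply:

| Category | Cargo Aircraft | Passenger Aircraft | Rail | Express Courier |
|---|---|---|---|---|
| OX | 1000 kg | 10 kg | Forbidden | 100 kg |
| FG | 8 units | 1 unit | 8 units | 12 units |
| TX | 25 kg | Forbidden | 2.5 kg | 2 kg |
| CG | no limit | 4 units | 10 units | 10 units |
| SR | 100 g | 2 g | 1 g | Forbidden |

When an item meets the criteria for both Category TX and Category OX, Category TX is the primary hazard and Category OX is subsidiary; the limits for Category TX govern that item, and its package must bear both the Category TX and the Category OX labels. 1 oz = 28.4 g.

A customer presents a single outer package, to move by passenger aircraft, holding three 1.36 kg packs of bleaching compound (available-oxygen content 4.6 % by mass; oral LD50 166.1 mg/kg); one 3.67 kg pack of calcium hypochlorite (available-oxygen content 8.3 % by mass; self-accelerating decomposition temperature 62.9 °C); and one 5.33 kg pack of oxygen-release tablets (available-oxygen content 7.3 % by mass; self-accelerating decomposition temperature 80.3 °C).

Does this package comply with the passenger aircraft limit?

No

Bleaching compound: available-oxygen content 4.6 % by mass ≥ 4 % by mass → Category OX (Oxidizer).
Calcium hypochlorite: available-oxygen content 8.3 % by mass ≥ 4 % by mass → Category OX (Oxidizer).
Available-oxygen content 7.3 % by mass meets the Category OX criterion (Oxidizer), so the oxygen-release tablets are Category OX.
Total Category OX: (three 1.36 kg packs = 4.08 kg) + 3.67 kg + 5.33 kg = 13.08 kg.
13.08 kg exceeds the passenger aircraft limit of 10 kg for Category OX.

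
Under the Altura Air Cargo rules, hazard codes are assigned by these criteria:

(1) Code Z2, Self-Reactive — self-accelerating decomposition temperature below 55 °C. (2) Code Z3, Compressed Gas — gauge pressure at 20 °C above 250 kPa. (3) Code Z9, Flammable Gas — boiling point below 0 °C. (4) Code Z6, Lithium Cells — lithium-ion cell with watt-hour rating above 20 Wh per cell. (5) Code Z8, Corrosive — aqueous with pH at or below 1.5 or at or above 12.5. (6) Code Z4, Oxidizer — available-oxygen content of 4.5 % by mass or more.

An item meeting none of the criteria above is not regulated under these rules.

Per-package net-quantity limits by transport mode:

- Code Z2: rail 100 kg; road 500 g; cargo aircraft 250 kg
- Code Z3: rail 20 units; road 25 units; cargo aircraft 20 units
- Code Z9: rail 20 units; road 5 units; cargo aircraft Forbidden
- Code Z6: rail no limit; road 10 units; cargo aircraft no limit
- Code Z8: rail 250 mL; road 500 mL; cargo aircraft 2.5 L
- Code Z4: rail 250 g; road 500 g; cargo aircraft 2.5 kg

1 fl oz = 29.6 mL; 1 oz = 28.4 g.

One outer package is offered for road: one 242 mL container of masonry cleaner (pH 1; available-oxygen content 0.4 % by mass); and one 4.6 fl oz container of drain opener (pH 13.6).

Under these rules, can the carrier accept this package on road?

The masonry cleaner has pH 1, which is ≤ 1.5, so it is Code Z8 (Corrosive).
The drain opener has pH 13.6, which is ≥ 12.5, so it is Code Z8 (Corrosive).
Total Code Z8: 242 mL + (one 4.6 fl oz container = 136.16 mL) = 378.16 mL.
378.16 mL is within the road limit of 500 mL for Code Z8.

Yes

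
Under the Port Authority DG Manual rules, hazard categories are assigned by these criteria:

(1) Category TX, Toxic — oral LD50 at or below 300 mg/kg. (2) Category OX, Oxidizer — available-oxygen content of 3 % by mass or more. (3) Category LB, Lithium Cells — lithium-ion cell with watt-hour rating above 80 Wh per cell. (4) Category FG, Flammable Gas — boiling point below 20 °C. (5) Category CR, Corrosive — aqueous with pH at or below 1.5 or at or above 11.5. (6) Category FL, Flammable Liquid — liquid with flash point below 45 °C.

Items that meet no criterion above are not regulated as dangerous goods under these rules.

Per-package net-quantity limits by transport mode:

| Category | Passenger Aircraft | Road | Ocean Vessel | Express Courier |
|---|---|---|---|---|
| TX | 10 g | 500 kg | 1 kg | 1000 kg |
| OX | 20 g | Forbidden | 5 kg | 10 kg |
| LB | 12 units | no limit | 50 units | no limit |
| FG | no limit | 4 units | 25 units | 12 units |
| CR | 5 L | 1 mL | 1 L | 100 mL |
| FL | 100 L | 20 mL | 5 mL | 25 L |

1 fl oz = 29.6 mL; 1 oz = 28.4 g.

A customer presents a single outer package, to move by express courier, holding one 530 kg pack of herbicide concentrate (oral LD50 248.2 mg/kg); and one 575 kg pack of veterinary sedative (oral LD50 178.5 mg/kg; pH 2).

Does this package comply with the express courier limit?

No

Oral LD50 248.2 mg/kg meets the Category TX criterion (Toxic), so the herbicide concentrate is Category TX.
Oral LD50 178.5 mg/kg meets the Category TX criterion (Toxic), so the veterinary sedative is Category TX.
Total Category TX: 530 kg + 575 kg = 1105 kg.
1105 kg exceeds the express courier limit of 1000 kg for Category TX.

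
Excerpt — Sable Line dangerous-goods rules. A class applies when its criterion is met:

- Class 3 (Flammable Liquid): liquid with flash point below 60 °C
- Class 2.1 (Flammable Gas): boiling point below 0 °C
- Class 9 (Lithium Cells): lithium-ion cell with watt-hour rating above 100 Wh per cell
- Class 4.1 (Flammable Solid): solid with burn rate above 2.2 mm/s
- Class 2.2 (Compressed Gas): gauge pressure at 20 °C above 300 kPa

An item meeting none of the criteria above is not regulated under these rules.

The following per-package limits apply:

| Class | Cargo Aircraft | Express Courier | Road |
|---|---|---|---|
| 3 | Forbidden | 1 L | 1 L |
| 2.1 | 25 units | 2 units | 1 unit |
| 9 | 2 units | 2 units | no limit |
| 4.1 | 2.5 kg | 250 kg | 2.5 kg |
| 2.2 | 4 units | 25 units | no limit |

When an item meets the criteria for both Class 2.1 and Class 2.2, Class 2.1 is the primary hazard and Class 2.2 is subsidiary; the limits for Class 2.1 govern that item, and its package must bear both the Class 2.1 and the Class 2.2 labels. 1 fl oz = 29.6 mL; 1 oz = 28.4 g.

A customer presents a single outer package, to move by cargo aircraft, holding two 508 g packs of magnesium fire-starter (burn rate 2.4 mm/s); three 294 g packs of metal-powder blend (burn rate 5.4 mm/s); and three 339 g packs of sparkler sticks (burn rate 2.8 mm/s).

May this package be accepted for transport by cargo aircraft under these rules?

No

Magnesium fire-starter: burn rate 2.4 mm/s > 2.2 mm/s → Class 4.1 (Flammable Solid).
With burn rate 5.4 mm/s (> 2.2 mm/s), the metal-powder blend falls in Class 4.1.
With burn rate 2.8 mm/s (> 2.2 mm/s), the sparkler sticks fall in Class 4.1.
Class 4.1 net quantity: (two 508 g packs = 1.016 kg) + (three 294 g packs = 882 g) + (three 339 g packs = 1.017 kg) = 2.915 kg.
2.915 kg exceeds the cargo aircraft limit of 2.5 kg for Class 4.1.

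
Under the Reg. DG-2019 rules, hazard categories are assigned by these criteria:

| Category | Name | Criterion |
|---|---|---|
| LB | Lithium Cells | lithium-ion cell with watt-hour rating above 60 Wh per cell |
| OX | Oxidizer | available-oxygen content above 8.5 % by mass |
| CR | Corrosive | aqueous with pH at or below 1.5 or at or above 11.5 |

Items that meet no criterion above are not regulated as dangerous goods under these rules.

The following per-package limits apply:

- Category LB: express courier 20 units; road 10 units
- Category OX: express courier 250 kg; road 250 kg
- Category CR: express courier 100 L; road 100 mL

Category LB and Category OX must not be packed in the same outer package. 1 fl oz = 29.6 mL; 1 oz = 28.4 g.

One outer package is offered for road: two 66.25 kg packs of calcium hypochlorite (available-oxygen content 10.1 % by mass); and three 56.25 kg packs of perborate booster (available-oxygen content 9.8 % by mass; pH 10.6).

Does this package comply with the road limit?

Available-oxygen content 10.1 % by mass meets the Category OX criterion (Oxidizer), so the calcium hypochlorite is Category OX.
Available-oxygen content 9.8 % by mass meets the Category OX criterion (Oxidizer), so the perborate booster is Category OX.
Category OX net quantity: (two 66.25 kg packs = 132.5 kg) + (three 56.25 kg packs = 168.75 kg) = 301.25 kg.
301.25 kg > 250 kg (road limit, Category OX) — over the limit.

No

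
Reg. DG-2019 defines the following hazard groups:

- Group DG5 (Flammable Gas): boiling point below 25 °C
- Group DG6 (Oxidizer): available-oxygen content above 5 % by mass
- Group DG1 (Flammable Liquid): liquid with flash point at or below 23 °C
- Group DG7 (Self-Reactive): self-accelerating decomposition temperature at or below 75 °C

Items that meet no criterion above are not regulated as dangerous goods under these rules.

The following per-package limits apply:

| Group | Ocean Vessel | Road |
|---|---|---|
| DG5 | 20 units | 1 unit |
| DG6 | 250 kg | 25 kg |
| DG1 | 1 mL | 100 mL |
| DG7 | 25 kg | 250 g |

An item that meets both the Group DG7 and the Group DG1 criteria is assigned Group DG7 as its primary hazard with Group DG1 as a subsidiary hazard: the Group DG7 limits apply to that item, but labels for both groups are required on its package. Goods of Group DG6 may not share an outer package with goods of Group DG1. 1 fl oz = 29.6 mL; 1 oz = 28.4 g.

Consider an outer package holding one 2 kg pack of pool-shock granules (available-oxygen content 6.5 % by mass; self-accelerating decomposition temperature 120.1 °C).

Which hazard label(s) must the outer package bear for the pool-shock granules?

Group DG6

Pool-shock granules: available-oxygen content 6.5 % by mass > 5 % by mass → Group DG6 (Oxidizer).
Only the Group DG6 label is required.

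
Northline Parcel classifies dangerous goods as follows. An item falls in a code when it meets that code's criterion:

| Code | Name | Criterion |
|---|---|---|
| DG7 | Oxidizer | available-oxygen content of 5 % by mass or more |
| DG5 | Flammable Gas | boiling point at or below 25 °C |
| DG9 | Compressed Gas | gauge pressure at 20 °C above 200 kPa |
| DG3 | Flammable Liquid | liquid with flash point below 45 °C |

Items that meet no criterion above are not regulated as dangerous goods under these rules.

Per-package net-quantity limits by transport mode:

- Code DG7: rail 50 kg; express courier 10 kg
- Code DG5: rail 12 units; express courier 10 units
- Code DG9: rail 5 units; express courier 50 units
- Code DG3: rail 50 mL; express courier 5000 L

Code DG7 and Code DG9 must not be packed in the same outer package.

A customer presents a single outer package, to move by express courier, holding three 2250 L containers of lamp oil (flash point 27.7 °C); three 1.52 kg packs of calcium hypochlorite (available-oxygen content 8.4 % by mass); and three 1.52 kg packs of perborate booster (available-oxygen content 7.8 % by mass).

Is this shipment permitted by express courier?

The lamp oil has flash point 27.7 °C, which is < 45 °C, so it is Code DG3 (Flammable Liquid).
The calcium hypochlorite has available-oxygen content 8.4 % by mass, which is ≥ 5 % by mass, so it is Code DG7 (Oxidizer).
Perborate booster: available-oxygen content 7.8 % by mass ≥ 5 % by mass → Code DG7 (Oxidizer).
Code DG3 quantity: three 2250 L containers = 6750 L.
6750 L exceeds the express courier limit of 5000 L for Code DG3.
Total Code DG7: (three 1.52 kg packs = 4.56 kg) + (three 1.52 kg packs = 4.56 kg) = 9.12 kg.
That is within the Code DG7 express courier limit of 10 kg.
The segregation rule (Code DG7 with Code DG9) does not apply to Code DG3 with Code DG7.

No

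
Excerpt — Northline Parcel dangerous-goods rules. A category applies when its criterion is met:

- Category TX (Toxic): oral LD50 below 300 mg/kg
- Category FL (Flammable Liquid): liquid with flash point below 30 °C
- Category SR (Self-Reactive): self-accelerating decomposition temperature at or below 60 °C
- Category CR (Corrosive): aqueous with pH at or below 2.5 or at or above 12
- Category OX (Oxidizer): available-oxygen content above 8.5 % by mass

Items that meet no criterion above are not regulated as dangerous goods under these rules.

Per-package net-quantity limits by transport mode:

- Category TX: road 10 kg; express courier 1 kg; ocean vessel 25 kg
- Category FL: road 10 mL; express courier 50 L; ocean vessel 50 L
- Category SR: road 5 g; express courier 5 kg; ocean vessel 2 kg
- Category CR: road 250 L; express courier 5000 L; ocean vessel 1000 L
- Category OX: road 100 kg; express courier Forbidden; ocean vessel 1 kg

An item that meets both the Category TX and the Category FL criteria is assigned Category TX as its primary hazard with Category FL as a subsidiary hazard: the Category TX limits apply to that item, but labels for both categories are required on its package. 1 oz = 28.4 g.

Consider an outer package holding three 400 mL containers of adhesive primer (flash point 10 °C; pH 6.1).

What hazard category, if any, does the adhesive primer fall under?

Category FL

Adhesive primer: flash point 10 °C < 30 °C → Category FL (Flammable Liquid).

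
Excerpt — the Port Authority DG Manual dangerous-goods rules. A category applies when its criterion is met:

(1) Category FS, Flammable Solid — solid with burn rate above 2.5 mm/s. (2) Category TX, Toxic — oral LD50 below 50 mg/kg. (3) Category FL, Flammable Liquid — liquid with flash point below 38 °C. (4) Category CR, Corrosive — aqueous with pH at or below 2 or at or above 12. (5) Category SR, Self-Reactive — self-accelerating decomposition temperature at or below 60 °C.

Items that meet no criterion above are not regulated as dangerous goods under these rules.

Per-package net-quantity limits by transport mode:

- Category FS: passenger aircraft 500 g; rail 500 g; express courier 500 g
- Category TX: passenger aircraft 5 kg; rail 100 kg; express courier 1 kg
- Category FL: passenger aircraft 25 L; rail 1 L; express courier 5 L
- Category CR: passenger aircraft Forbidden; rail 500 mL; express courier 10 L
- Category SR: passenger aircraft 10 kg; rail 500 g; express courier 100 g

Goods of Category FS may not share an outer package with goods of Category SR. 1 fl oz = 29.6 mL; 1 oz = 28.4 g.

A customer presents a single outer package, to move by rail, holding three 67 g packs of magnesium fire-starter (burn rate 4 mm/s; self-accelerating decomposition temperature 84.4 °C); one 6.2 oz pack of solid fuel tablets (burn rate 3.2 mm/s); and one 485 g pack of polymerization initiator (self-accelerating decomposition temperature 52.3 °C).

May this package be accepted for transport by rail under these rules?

No

The magnesium fire-starter has burn rate 4 mm/s, which is > 2.5 mm/s, so it is Category FS (Flammable Solid).
Burn rate 3.2 mm/s meets the Category FS criterion (Flammable Solid), so the solid fuel tablets are Category FS.
The polymerization initiator has self-accelerating decomposition temperature 52.3 °C, which is ≤ 60 °C, so it is Category SR (Self-Reactive).
Category FS net quantity: (three 67 g packs = 201 g) + (one 6.2 oz pack = 176.08 g) = 377.08 g.
377.08 g is within the rail limit of 500 g for Category FS.
Category SR quantity: 485 g.
485 g is within the rail limit of 500 g for Category SR.
Category FS and Category SR may not share an outer package.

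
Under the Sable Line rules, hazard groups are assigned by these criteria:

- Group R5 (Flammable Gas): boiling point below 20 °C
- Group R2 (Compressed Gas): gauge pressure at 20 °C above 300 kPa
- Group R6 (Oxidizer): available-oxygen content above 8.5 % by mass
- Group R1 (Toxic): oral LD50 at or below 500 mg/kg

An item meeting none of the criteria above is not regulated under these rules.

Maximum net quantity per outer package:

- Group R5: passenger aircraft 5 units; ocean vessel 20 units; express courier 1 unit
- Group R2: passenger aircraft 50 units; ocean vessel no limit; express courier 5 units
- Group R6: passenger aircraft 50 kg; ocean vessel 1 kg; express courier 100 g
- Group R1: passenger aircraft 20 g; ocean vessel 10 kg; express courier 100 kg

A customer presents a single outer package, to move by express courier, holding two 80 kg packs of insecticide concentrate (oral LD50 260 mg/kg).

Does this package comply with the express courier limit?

Insecticide concentrate: oral LD50 260 mg/kg ≤ 500 mg/kg → Group R1 (Toxic).
Group R1 quantity: two 80 kg packs = 160 kg.
160 kg exceeds the express courier limit of 100 kg for Group R1.

No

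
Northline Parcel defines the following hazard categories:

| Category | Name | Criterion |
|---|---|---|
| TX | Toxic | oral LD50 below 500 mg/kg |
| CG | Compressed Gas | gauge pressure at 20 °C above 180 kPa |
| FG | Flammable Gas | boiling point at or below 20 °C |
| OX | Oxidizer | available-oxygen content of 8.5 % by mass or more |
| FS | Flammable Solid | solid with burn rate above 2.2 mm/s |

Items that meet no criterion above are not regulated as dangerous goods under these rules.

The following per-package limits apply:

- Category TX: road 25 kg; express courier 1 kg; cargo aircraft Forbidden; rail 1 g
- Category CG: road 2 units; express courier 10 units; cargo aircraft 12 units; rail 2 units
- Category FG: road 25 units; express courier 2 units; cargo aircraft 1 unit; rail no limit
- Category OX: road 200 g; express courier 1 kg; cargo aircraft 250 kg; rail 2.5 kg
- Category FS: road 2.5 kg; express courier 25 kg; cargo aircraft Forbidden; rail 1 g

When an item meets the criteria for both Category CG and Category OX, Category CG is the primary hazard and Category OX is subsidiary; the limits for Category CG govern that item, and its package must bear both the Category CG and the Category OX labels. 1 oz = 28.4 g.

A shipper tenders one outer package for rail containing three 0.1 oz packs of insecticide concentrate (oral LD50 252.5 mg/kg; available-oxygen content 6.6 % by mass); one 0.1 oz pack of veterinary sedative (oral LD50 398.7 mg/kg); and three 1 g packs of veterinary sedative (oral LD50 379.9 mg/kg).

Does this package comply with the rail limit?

Oral LD50 252.5 mg/kg meets the Category TX criterion (Toxic), so the insecticide concentrate is Category TX.
With oral LD50 398.7 mg/kg (< 500 mg/kg), the veterinary sedative falls in Category TX.
With oral LD50 379.9 mg/kg (< 500 mg/kg), the veterinary sedative falls in Category TX.
Category TX net quantity: (three 0.1 oz packs = 8.52 g) + (one 0.1 oz pack = 2.84 g) + (three 1 g packs = 3 g) = 14.36 g.
14.36 g > 1 g (rail limit, Category TX) — over the limit.

No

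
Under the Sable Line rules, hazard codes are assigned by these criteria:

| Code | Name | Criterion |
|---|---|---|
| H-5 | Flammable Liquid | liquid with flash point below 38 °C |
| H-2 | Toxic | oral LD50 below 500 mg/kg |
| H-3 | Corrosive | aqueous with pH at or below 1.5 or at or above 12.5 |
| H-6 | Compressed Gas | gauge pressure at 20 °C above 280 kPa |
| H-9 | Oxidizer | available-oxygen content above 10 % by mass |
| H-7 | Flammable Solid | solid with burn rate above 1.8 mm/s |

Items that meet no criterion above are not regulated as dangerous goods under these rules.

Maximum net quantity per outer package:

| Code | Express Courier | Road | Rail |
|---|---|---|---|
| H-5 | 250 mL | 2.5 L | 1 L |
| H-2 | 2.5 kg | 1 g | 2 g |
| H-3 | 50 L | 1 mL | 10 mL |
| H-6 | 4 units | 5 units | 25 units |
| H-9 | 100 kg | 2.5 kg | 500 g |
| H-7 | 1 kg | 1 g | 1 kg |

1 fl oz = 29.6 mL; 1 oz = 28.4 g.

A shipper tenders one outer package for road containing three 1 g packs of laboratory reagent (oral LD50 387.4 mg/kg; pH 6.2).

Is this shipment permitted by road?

Laboratory reagent: oral LD50 387.4 mg/kg < 500 mg/kg → Code H-2 (Toxic).
Code H-2 quantity: three 1 g packs = 3 g.
That exceeds the Code H-2 road limit of 1 g.

No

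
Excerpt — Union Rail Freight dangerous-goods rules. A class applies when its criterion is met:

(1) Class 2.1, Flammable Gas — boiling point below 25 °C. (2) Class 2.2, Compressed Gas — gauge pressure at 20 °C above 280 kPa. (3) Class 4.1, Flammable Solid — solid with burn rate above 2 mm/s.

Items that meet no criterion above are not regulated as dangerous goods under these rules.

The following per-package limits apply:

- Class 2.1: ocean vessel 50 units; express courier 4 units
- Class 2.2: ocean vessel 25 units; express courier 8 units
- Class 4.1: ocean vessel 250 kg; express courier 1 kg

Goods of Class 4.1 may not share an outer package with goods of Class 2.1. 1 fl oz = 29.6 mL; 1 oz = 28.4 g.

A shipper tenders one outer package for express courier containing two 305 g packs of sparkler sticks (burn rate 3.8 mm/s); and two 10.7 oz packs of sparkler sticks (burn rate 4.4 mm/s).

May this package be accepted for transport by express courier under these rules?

The sparkler sticks have burn rate 3.8 mm/s, which is > 2 mm/s, so they are Class 4.1 (Flammable Solid).
The sparkler sticks have burn rate 4.4 mm/s, which is > 2 mm/s, so they are Class 4.1 (Flammable Solid).
Class 4.1 net quantity: (two 305 g packs = 610 g) + (two 10.7 oz packs = 607.76 g) = 1217.76 g.
1217.76 g exceeds the express courier limit of 1 kg for Class 4.1.

No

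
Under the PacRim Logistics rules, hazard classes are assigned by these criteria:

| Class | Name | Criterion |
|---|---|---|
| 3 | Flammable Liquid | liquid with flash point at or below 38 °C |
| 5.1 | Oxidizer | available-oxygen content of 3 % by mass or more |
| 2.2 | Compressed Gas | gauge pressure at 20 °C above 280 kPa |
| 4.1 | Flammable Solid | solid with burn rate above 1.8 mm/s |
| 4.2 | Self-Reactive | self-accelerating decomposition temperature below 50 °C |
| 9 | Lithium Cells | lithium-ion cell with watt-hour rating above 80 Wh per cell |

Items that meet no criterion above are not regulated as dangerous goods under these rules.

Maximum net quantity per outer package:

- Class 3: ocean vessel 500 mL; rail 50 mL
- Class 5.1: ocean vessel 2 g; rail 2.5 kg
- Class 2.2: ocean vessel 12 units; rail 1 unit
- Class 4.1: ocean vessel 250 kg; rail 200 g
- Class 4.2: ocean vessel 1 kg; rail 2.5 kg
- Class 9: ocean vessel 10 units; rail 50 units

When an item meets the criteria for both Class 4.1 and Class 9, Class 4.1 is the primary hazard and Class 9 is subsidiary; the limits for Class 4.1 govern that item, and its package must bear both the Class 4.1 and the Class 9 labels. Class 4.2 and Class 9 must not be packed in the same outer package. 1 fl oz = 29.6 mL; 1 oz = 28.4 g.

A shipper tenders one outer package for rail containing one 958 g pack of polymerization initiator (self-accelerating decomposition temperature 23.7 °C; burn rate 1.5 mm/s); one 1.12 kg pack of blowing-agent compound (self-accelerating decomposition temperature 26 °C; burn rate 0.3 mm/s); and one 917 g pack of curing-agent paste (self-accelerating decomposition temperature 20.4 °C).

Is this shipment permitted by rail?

The polymerization initiator has self-accelerating decomposition temperature 23.7 °C, which is < 50 °C, so it is Class 4.2 (Self-Reactive).
Self-accelerating decomposition temperature 26 °C meets the Class 4.2 criterion (Self-Reactive), so the blowing-agent compound is Class 4.2.
Self-accelerating decomposition temperature 20.4 °C meets the Class 4.2 criterion (Self-Reactive), so the curing-agent paste is Class 4.2.
Total Class 4.2: 958 g + 1.12 kg + 917 g = 2.995 kg.
2.995 kg > 2.5 kg (rail limit, Class 4.2) — over the limit.

No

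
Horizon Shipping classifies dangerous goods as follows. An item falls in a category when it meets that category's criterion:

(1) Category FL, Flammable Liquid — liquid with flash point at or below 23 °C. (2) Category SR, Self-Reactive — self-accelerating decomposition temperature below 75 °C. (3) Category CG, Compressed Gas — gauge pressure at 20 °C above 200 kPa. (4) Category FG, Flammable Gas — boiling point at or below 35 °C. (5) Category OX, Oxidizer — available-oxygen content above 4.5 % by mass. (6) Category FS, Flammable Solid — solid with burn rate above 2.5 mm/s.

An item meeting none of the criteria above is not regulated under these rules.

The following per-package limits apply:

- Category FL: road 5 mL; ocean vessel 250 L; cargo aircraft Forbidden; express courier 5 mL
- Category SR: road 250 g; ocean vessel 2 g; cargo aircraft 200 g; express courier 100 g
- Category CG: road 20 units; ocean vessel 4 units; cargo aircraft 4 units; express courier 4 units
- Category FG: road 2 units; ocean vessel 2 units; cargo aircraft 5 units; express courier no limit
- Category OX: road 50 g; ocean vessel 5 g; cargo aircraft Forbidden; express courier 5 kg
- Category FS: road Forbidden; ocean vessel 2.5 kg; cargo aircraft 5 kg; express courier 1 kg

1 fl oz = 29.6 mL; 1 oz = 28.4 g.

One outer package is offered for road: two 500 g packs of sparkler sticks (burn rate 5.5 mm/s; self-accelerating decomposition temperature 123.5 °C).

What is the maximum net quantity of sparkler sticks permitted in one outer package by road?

Burn rate 5.5 mm/s meets the Category FS criterion (Flammable Solid), so the sparkler sticks are Category FS.
The road limit for Category FS is Forbidden.

Forbidden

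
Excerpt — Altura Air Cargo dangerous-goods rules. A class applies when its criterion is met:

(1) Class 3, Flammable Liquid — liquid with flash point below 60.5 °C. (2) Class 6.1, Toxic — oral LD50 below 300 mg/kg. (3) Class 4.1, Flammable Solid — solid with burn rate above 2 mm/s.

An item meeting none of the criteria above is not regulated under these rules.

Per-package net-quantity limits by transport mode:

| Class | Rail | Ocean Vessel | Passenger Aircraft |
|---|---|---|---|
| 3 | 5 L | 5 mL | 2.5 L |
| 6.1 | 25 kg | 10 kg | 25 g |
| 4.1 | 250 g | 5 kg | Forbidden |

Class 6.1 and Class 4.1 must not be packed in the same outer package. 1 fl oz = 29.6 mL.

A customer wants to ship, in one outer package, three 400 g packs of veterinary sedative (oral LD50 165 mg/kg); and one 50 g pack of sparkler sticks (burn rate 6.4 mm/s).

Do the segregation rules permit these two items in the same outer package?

No

With oral LD50 165 mg/kg (< 300 mg/kg), the veterinary sedative falls in Class 6.1.
Sparkler sticks: burn rate 6.4 mm/s > 2 mm/s → Class 4.1 (Flammable Solid).
Class 6.1 and Class 4.1 may not share an outer package.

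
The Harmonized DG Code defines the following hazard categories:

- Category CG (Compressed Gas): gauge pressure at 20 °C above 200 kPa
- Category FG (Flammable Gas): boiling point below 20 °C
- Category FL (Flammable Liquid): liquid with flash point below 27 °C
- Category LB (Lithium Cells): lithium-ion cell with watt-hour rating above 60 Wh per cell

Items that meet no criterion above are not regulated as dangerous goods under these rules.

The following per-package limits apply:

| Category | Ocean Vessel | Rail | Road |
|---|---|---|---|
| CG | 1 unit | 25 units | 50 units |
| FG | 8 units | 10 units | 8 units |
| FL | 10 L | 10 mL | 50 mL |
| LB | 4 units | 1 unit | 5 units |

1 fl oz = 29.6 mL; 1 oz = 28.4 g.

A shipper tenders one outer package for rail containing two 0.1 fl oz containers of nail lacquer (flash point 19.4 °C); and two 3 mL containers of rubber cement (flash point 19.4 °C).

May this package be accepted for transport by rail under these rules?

Flash point 19.4 °C meets the Category FL criterion (Flammable Liquid), so the nail lacquer is Category FL.
With flash point 19.4 °C (< 27 °C), the rubber cement falls in Category FL.
Category FL net quantity: (two 0.1 fl oz containers = 5.92 mL) + (two 3 mL containers = 6 mL) = 11.92 mL.
11.92 mL exceeds the rail limit of 10 mL for Category FL.

No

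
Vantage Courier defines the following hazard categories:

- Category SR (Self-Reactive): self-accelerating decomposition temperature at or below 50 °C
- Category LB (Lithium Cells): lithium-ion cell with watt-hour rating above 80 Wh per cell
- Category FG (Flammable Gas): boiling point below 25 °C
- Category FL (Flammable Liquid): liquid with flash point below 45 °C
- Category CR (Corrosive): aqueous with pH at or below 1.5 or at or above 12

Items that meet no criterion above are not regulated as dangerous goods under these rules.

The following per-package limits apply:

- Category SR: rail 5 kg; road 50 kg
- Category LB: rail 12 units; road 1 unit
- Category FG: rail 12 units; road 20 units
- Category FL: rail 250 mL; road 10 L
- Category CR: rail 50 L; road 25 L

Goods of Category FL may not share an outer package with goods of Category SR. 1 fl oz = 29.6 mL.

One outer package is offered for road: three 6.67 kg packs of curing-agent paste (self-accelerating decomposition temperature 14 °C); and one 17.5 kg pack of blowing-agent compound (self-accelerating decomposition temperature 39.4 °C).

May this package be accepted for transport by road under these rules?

Yes

Self-accelerating decomposition temperature 14 °C meets the Category SR criterion (Self-Reactive), so the curing-agent paste is Category SR.
Blowing-agent compound: self-accelerating decomposition temperature 39.4 °C ≤ 50 °C → Category SR (Self-Reactive).
Category SR net quantity: (three 6.67 kg packs = 20.01 kg) + 17.5 kg = 37.51 kg.
37.51 kg ≤ 50 kg (road limit, Category SR) — within limit.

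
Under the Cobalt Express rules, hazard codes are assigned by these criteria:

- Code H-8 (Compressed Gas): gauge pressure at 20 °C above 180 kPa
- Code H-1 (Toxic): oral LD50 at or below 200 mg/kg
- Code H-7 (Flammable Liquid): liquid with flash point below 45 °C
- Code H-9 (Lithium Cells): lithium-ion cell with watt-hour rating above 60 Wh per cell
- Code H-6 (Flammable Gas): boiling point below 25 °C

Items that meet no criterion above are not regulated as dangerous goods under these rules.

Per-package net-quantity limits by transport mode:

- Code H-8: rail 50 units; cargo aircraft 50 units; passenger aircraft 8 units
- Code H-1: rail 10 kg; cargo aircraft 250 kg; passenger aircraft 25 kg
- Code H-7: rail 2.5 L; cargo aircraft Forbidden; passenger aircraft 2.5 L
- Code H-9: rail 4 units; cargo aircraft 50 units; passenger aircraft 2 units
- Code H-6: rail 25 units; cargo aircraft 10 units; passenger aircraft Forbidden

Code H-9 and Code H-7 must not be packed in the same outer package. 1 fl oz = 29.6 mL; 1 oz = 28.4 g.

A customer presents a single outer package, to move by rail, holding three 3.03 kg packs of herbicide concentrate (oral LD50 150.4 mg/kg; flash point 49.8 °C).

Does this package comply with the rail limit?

Yes

Oral LD50 150.4 mg/kg meets the Code H-1 criterion (Toxic), so the herbicide concentrate is Code H-1.
Code H-1 quantity: three 3.03 kg packs = 9.09 kg.
9.09 kg is within the rail limit of 10 kg for Code H-1.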